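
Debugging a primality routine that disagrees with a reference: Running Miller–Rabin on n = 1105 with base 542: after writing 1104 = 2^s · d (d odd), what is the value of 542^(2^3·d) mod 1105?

1

n − 1 = 1104 = 2^4 · 69, so s = 4 and d = 69.
x_0 = 542^69 mod 1105 = 937.
x_1 = 937^2 mod 1105 = 599.
x_2 = 599^2 mod 1105 = 781.
x_3 = 781^2 mod 1105 = 1.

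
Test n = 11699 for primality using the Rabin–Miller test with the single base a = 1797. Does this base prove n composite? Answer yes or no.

no

n − 1 = 11698 = 2^1 · 5849, so s = 1 and d = 5849.
By repeated squaring, 1797^5849 ≡ 11698 (mod 11699).
x_0 = 1797^5849 mod 11699 = 11698.
x_0 = 11698 ≡ −1, so 1797 is not a witness.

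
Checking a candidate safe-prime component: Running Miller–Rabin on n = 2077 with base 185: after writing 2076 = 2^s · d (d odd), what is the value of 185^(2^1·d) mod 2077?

156

n − 1 = 2076 = 2^2 · 519, so s = 2 and d = 519.
x_0 = 185^519 mod 2077 = 712.
x_1 = 712^2 mod 2077 = 156.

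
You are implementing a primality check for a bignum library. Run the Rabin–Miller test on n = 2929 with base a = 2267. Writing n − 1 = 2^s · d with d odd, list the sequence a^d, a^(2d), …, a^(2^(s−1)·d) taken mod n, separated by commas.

991, 866, 132, 2779

n − 1 = 2928 = 2^4 · 183, so s = 4 and d = 183.
x_0 = 2267^183 mod 2929 = 991.
x_1 = 991^2 mod 2929 = 866.
x_2 = 866^2 mod 2929 = 132.
x_3 = 132^2 mod 2929 = 2779.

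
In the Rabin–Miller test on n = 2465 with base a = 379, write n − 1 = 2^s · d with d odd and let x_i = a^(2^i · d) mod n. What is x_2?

n − 1 = 2464 = 2^5 · 77, so s = 5 and d = 77.
x_0 = 379^77 mod 2465 = 394.
x_1 = 394^2 mod 2465 = 2406.
x_2 = 2406^2 mod 2465 = 1016.

1016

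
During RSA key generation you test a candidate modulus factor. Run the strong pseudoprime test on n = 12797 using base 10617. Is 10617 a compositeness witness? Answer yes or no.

yes

n − 1 = 12796 = 2^2 · 3199, so s = 2 and d = 3199.
Repeated squaring mod 12797: 10617^1 ≡ 10617, 10617^2 ≡ 4713, 10617^4 ≡ 9574, 10617^8 ≡ 9362, 10617^16 ≡ 391, 10617^32 ≡ 12114, 10617^64 ≡ 5797, 10617^128 ≡ 287, 10617^256 ≡ 5587, 10617^512 ≡ 2686, 10617^1024 ≡ 9885, 10617^2048 ≡ 8130.
3199 = 2048 + 1024 + 64 + 32 + 16 + 8 + 4 + 2 + 1, so 10617^3199 ≡ 8130·9885·5797·12114·391·9362·9574·4713·10617 ≡ 7000 (mod 12797).
x_0 = 10617^3199 mod 12797 = 7000.
x_0 is neither 1 nor 12796, so continue squaring.
x_1 = 7000^2 mod 12797 = 287.
Reached i = s−1 = 1 without hitting −1: 10617 is a Miller–Rabin witness and 12797 is composite.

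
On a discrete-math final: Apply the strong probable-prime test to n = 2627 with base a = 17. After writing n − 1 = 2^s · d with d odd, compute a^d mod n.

1789

n − 1 = 2626 = 2^1 · 1313, so s = 1 and d = 1313.
17^1313 mod 2627 = 1789.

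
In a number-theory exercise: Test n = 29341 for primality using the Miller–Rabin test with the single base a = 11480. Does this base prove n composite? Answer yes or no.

n − 1 = 29340 = 2^2 · 7335, so s = 2 and d = 7335.
x_0 = 11480^7335 mod 29341 = 1.
x_0 = 1, so 11480 is not a witness.

no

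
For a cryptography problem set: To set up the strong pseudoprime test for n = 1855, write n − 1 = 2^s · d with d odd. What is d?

927

Halving: 1854 → 927; 927 is odd.
So 1854 = 2^1 · 927.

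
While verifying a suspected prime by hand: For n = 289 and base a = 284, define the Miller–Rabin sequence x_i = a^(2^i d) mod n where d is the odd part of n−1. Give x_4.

103

n − 1 = 288 = 2^5 · 9, so s = 5 and d = 9.
x_0 = 284^9 mod 289 = 226.
x_1 = 226^2 mod 289 = 212.
x_2 = 212^2 mod 289 = 149.
x_3 = 149^2 mod 289 = 237.
x_4 = 237^2 mod 289 = 103.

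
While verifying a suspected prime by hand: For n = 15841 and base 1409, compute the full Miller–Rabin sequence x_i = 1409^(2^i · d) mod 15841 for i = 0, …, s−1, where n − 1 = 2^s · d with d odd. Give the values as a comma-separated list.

6945, 13021, 218, 1, 1

n − 1 = 15840 = 2^5 · 495, so s = 5 and d = 495.
x_0 = 1409^495 mod 15841 = 6945.
x_1 = 6945^2 mod 15841 = 13021.
x_2 = 13021^2 mod 15841 = 218.
x_3 = 218^2 mod 15841 = 1.
x_4 = 1^2 mod 15841 = 1.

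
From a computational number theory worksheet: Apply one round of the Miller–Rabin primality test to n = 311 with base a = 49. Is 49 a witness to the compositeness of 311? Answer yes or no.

n − 1 = 310 = 2^1 · 155, so s = 1 and d = 155.
x_0 = 49^155 mod 311 = 1.
x_0 = 1, so 49 is not a witness.

no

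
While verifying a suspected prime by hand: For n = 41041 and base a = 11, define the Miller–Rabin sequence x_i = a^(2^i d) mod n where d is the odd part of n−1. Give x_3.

n − 1 = 41040 = 2^4 · 2565, so s = 4 and d = 2565.
x_0 = 11^2565 mod 41041 = 4103.
x_1 = 4103^2 mod 41041 = 7799.
x_2 = 7799^2 mod 41041 = 1639.
x_3 = 1639^2 mod 41041 = 18656.

18656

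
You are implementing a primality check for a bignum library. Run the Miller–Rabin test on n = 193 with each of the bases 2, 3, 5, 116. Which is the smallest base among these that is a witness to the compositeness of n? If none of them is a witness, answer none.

none

n − 1 = 192 = 2^6 · 3, so s = 6 and d = 3.
Base 2: x_0 = 2^3 mod 193 = 8. x_0 is neither 1 nor 192, so continue squaring. x_1 = 8^2 mod 193 = 64. x_2 = 64^2 mod 193 = 43. x_3 = 43^2 mod 193 = 112. x_4 = 112^2 mod 193 = 192. x_4 ≡ −1, so 2 is not a witness.
Base 3: x_0 = 3^3 mod 193 = 27. x_0 is neither 1 nor 192, so continue squaring. x_1 = 27^2 mod 193 = 150. x_2 = 150^2 mod 193 = 112. x_3 = 112^2 mod 193 = 192. x_3 ≡ −1, so 3 is not a witness.
Base 5: x_0 = 5^3 mod 193 = 125. x_0 is neither 1 nor 192, so continue squaring. x_1 = 125^2 mod 193 = 185. x_2 = 185^2 mod 193 = 64. x_3 = 64^2 mod 193 = 43. x_4 = 43^2 mod 193 = 112. x_5 = 112^2 mod 193 = 192. x_5 ≡ −1, so 5 is not a witness.
Base 116: x_0 = 116^3 mod 193 = 105. x_0 is neither 1 nor 192, so continue squaring. x_1 = 105^2 mod 193 = 24. x_2 = 24^2 mod 193 = 190. x_3 = 190^2 mod 193 = 9. x_4 = 9^2 mod 193 = 81. x_5 = 81^2 mod 193 = 192. x_5 ≡ −1, so 116 is not a witness.
No listed base is a witness for 193.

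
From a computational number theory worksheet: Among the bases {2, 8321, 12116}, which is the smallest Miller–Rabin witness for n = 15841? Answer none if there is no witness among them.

none

n − 1 = 15840 = 2^5 · 495, so s = 5 and d = 495.
Base 2: x_0 = 2^495 mod 15841 = 1. x_0 = 1, so 2 is not a witness.
Base 8321: x_0 = 8321^495 mod 15841 = 15840. x_0 = 15840 ≡ −1, so 8321 is not a witness.
Base 12116: x_0 = 12116^495 mod 15841 = 15840. x_0 = 15840 ≡ −1, so 12116 is not a witness.
No listed base is a witness for 15841.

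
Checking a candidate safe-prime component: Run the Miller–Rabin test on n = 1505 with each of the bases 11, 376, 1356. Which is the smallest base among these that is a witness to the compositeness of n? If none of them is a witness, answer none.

n − 1 = 1504 = 2^5 · 47, so s = 5 and d = 47.
Base 11: x_0 = 11^47 mod 1505 = 16. x_0 is neither 1 nor 1504, so continue squaring. x_1 = 16^2 mod 1505 = 256. x_2 = 256^2 mod 1505 = 821. x_3 = 821^2 mod 1505 = 1306. x_4 = 1306^2 mod 1505 = 471. Reached i = s−1 = 4 without hitting −1: 11 is a Miller–Rabin witness and 1505 is composite.
Base 376: x_0 = 376^47 mod 1505 = 801. x_0 is neither 1 nor 1504, so continue squaring. x_1 = 801^2 mod 1505 = 471. x_2 = 471^2 mod 1505 = 606. x_3 = 606^2 mod 1505 = 16. x_4 = 16^2 mod 1505 = 256. Reached i = s−1 = 4 without hitting −1: 376 is a Miller–Rabin witness and 1505 is composite.
Base 1356: x_0 = 1356^47 mod 1505 = 1221. x_0 is neither 1 nor 1504, so continue squaring. x_1 = 1221^2 mod 1505 = 891. x_2 = 891^2 mod 1505 = 746. x_3 = 746^2 mod 1505 = 1171. x_4 = 1171^2 mod 1505 = 186. Reached i = s−1 = 4 without hitting −1: 1356 is a Miller–Rabin witness and 1505 is composite.
The smallest witness among the given bases is 11.

11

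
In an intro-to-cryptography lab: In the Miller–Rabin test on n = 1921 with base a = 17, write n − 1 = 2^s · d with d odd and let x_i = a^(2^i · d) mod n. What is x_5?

1598

n − 1 = 1920 = 2^7 · 15, so s = 7 and d = 15.
x_0 = 17^15 mod 1921 = 1615.
x_1 = 1615^2 mod 1921 = 1428.
x_2 = 1428^2 mod 1921 = 1003.
x_3 = 1003^2 mod 1921 = 1326.
x_4 = 1326^2 mod 1921 = 561.
x_5 = 561^2 mod 1921 = 1598.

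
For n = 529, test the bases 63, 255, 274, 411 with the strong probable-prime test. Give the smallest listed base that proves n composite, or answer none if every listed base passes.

n − 1 = 528 = 2^4 · 33, so s = 4 and d = 33.
Base 63: x_0 = 63^33 mod 529 = 528. x_0 = 528 ≡ −1, so 63 is not a witness.
Base 255: x_0 = 255^33 mod 529 = 1. x_0 = 1, so 255 is not a witness.
Base 274: x_0 = 274^33 mod 529 = 528. x_0 = 528 ≡ −1, so 274 is not a witness.
Base 411: x_0 = 411^33 mod 529 = 528. x_0 = 528 ≡ −1, so 411 is not a witness.
No listed base is a witness for 529.

none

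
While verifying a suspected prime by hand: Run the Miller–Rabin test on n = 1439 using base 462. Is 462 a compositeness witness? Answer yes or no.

no

n − 1 = 1438 = 2^1 · 719, so s = 1 and d = 719.
x_0 = 462^719 mod 1439 = 1.
x_0 = 1, so 462 is not a witness.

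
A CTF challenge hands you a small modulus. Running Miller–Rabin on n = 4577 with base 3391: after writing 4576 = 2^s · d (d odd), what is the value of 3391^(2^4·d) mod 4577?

4072

n − 1 = 4576 = 2^5 · 143, so s = 5 and d = 143.
x_0 = 3391^143 mod 4577 = 689.
x_1 = 689^2 mod 4577 = 3290.
x_2 = 3290^2 mod 4577 = 4072.
x_3 = 4072^2 mod 4577 = 3290.
x_4 = 3290^2 mod 4577 = 4072.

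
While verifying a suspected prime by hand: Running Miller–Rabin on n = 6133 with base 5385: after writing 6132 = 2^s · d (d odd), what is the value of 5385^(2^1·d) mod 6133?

6132

n − 1 = 6132 = 2^2 · 1533, so s = 2 and d = 1533.
x_0 = 5385^1533 mod 6133 = 5268.
x_1 = 5268^2 mod 6133 = 6132.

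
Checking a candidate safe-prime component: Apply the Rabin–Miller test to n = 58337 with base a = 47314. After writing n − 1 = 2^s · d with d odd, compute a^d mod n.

n − 1 = 58336 = 2^5 · 1823, so s = 5 and d = 1823.
Repeated squaring mod 58337: 47314^1 ≡ 47314, 47314^2 ≡ 48895, 47314^4 ≡ 12428, 47314^8 ≡ 37145, 47314^16 ≡ 22638, 47314^32 ≡ 46836, 47314^64 ≡ 23022, 47314^128 ≡ 20839, 47314^256 ≡ 3293, 47314^512 ≡ 51504, 47314^1024 ≡ 20289.
1823 = 1024 + 512 + 256 + 16 + 8 + 4 + 2 + 1, so 47314^1823 ≡ 20289·51504·3293·22638·37145·12428·48895·47314 ≡ 33013 (mod 58337).

33013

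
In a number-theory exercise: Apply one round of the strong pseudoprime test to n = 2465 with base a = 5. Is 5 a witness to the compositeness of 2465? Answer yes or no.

yes

n − 1 = 2464 = 2^5 · 77, so s = 5 and d = 77.
Repeated squaring mod 2465: 5^1 ≡ 5, 5^2 ≡ 25, 5^4 ≡ 625, 5^8 ≡ 1155, 5^16 ≡ 460, 5^32 ≡ 2075, 5^64 ≡ 1735.
77 = 64 + 8 + 4 + 1, so 5^77 ≡ 1735·1155·625·5 ≡ 2145 (mod 2465).
x_0 = 5^77 mod 2465 = 2145.
x_0 is neither 1 nor 2464, so continue squaring.
x_1 = 2145^2 mod 2465 = 1335.
x_2 = 1335^2 mod 2465 = 30.
x_3 = 30^2 mod 2465 = 900.
x_4 = 900^2 mod 2465 = 1480.
Reached i = s−1 = 4 without hitting −1: 5 is a Miller–Rabin witness and 2465 is composite.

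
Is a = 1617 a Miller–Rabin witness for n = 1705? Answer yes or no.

yes

n − 1 = 1704 = 2^3 · 213, so s = 3 and d = 213.
x_0 = 1617^213 mod 1705 = 187.
x_0 is neither 1 nor 1704, so continue squaring.
x_1 = 187^2 mod 1705 = 869.
x_2 = 869^2 mod 1705 = 1551.
Reached i = s−1 = 2 without hitting −1: 1617 is a Miller–Rabin witness and 1705 is composite.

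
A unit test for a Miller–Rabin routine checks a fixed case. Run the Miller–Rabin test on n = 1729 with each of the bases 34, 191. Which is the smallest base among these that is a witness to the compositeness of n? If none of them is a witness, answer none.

34

n − 1 = 1728 = 2^6 · 27, so s = 6 and d = 27.
Base 34: x_0 = 34^27 mod 1729 = 265. x_0 is neither 1 nor 1728, so continue squaring. x_1 = 265^2 mod 1729 = 1065. x_2 = 1065^2 mod 1729 = 1. x_2 = 1 but x_1 ≠ ±1, a nontrivial square root of 1 — 34 is a witness and 1729 is composite.
Base 191: x_0 = 191^27 mod 1729 = 1. x_0 = 1, so 191 is not a witness.
The smallest witness among the given bases is 34.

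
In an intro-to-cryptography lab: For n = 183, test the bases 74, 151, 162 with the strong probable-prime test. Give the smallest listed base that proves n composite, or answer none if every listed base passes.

n − 1 = 182 = 2^1 · 91, so s = 1 and d = 91.
Base 74: x_0 = 74^91 mod 183 = 74. x_0 ∉ {1, 182} and s = 1, so 74 is a Miller–Rabin witness and 183 is composite.
Base 151: x_0 = 151^91 mod 183 = 154. x_0 ∉ {1, 182} and s = 1, so 151 is a Miller–Rabin witness and 183 is composite.
Base 162: x_0 = 162^91 mod 183 = 21. x_0 ∉ {1, 182} and s = 1, so 162 is a Miller–Rabin witness and 183 is composite.
The smallest witness among the given bases is 74.

74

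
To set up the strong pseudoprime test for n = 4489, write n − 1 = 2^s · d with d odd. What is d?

Halving: 4488 → 2244 → 1122 → 561; 561 is odd.
So 4488 = 2^3 · 561.

561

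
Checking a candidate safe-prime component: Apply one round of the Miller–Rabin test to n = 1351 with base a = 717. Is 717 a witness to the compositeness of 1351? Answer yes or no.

yes

n − 1 = 1350 = 2^1 · 675, so s = 1 and d = 675.
x_0 = 717^675 mod 1351 = 377.
x_0 ∉ {1, 1350} and s = 1, so 717 is a Miller–Rabin witness and 1351 is composite.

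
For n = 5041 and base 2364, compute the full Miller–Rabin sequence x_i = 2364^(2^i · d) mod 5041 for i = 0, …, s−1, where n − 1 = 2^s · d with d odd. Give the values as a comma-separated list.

n − 1 = 5040 = 2^4 · 315, so s = 4 and d = 315.
x_0 = 2364^315 mod 5041 = 3052.
x_1 = 3052^2 mod 5041 = 3977.
x_2 = 3977^2 mod 5041 = 2912.
x_3 = 2912^2 mod 5041 = 782.

3052, 3977, 2912, 782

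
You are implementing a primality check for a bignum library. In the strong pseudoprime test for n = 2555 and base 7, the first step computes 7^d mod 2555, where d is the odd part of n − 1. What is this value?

1477

n − 1 = 2554 = 2^1 · 1277, so s = 1 and d = 1277.
7^1277 mod 2555 = 1477.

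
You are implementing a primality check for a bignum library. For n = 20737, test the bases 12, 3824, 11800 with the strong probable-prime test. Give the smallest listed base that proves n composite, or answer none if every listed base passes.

n − 1 = 20736 = 2^8 · 81, so s = 8 and d = 81.
Base 12: x_0 = 12^81 mod 20737 = 12. x_0 is neither 1 nor 20736, so continue squaring. x_1 = 12^2 mod 20737 = 144. x_2 = 144^2 mod 20737 = 20736. x_2 ≡ −1, so 12 is not a witness.
Base 3824: x_0 = 3824^81 mod 20737 = 19217. x_0 is neither 1 nor 20736, so continue squaring. x_1 = 19217^2 mod 20737 = 8593. x_2 = 8593^2 mod 20737 = 15929. x_3 = 15929^2 mod 20737 = 15846. x_4 = 15846^2 mod 20737 = 12120. x_5 = 12120^2 mod 20737 = 14229. x_6 = 14229^2 mod 20737 = 9110. x_7 = 9110^2 mod 20737 = 2626. Reached i = s−1 = 7 without hitting −1: 3824 is a Miller–Rabin witness and 20737 is composite.
Base 11800: x_0 = 11800^81 mod 20737 = 4324. x_0 is neither 1 nor 20736, so continue squaring. x_1 = 4324^2 mod 20737 = 12939. x_2 = 12939^2 mod 20737 = 7920. x_3 = 7920^2 mod 20737 = 17712. x_4 = 17712^2 mod 20737 = 5608. x_5 = 5608^2 mod 20737 = 12372. x_6 = 12372^2 mod 20737 = 6587. x_7 = 6587^2 mod 20737 = 6765. Reached i = s−1 = 7 without hitting −1: 11800 is a Miller–Rabin witness and 20737 is composite.
The smallest witness among the given bases is 3824.

3824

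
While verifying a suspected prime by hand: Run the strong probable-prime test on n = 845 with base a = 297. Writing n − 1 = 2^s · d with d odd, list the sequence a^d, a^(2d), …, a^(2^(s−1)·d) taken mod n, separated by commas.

n − 1 = 844 = 2^2 · 211, so s = 2 and d = 211.
x_0 = 297^211 mod 845 = 808.
x_1 = 808^2 mod 845 = 524.

808, 524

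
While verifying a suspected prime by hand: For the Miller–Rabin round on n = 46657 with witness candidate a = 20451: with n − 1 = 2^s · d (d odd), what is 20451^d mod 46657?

n − 1 = 46656 = 2^6 · 729, so s = 6 and d = 729.
Repeated squaring mod 46657: 20451^1 ≡ 20451, 20451^2 ≡ 10053, 20451^4 ≡ 3747, 20451^8 ≡ 42909, 20451^16 ≡ 3747, 20451^32 ≡ 42909, 20451^64 ≡ 3747, 20451^128 ≡ 42909, 20451^256 ≡ 3747, 20451^512 ≡ 42909.
729 = 512 + 128 + 64 + 16 + 8 + 1, so 20451^729 ≡ 42909·42909·3747·3747·42909·20451 ≡ 7103 (mod 46657).

7103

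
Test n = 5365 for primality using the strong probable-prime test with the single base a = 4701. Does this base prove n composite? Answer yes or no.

yes

n − 1 = 5364 = 2^2 · 1341, so s = 2 and d = 1341.
By repeated squaring, 4701^1341 ≡ 1696 (mod 5365).
x_0 = 4701^1341 mod 5365 = 1696.
x_0 is neither 1 nor 5364, so continue squaring.
x_1 = 1696^2 mod 5365 = 776.
Reached i = s−1 = 1 without hitting −1: 4701 is a Miller–Rabin witness and 5365 is composite.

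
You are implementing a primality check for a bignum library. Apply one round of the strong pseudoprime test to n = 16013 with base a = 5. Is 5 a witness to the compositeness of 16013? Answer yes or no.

n − 1 = 16012 = 2^2 · 4003, so s = 2 and d = 4003.
Repeated squaring mod 16013: 5^1 ≡ 5, 5^2 ≡ 25, 5^4 ≡ 625, 5^8 ≡ 6313, 5^16 ≡ 13625, 5^32 ≡ 1916, 5^64 ≡ 4079, 5^128 ≡ 734, 5^256 ≡ 10327, 5^512 ≡ 349, 5^1024 ≡ 9710, 5^2048 ≡ 15569.
4003 = 2048 + 1024 + 512 + 256 + 128 + 32 + 2 + 1, so 5^4003 ≡ 15569·9710·349·10327·734·1916·25·5 ≡ 5320 (mod 16013).
x_0 = 5^4003 mod 16013 = 5320.
x_0 is neither 1 nor 16012, so continue squaring.
x_1 = 5320^2 mod 16013 = 7429.
Reached i = s−1 = 1 without hitting −1: 5 is a Miller–Rabin witness and 16013 is composite.

yes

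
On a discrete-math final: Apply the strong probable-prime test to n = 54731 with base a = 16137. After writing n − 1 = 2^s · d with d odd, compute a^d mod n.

n − 1 = 54730 = 2^1 · 27365, so s = 1 and d = 27365.
By repeated squaring, 16137^27365 ≡ 29877 (mod 54731).

29877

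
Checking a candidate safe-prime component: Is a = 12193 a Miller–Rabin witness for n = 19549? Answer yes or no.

yes

n − 1 = 19548 = 2^2 · 4887, so s = 2 and d = 4887.
x_0 = 12193^4887 mod 19549 = 12934.
x_0 is neither 1 nor 19548, so continue squaring.
x_1 = 12934^2 mod 19549 = 7563.
Reached i = s−1 = 1 without hitting −1: 12193 is a Miller–Rabin witness and 19549 is composite.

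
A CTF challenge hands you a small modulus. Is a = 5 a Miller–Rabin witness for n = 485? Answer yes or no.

n − 1 = 484 = 2^2 · 121, so s = 2 and d = 121.
x_0 = 5^121 mod 485 = 110.
x_0 is neither 1 nor 484, so continue squaring.
x_1 = 110^2 mod 485 = 460.
Reached i = s−1 = 1 without hitting −1: 5 is a Miller–Rabin witness and 485 is composite.

yes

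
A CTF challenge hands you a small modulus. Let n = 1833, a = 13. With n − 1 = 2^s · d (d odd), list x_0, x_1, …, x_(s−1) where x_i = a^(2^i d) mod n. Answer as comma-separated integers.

1768, 559, 871

n − 1 = 1832 = 2^3 · 229, so s = 3 and d = 229.
x_0 = 13^229 mod 1833 = 1768.
x_1 = 1768^2 mod 1833 = 559.
x_2 = 559^2 mod 1833 = 871.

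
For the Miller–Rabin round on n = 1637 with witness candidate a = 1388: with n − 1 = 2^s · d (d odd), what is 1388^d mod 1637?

n − 1 = 1636 = 2^2 · 409, so s = 2 and d = 409.
Repeated squaring mod 1637: 1388^1 ≡ 1388, 1388^2 ≡ 1432, 1388^4 ≡ 1100, 1388^8 ≡ 257, 1388^16 ≡ 569, 1388^32 ≡ 1272, 1388^64 ≡ 628, 1388^128 ≡ 1504, 1388^256 ≡ 1319.
409 = 256 + 128 + 16 + 8 + 1, so 1388^409 ≡ 1319·1504·569·257·1388 ≡ 1636 (mod 1637).

1636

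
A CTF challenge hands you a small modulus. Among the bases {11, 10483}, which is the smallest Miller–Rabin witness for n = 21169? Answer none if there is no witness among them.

none

n − 1 = 21168 = 2^4 · 1323, so s = 4 and d = 1323.
Base 11: x_0 = 11^1323 mod 21169 = 1752. x_0 is neither 1 nor 21168, so continue squaring. x_1 = 1752^2 mod 21169 = 21168. x_1 ≡ −1, so 11 is not a witness.
Base 10483: x_0 = 10483^1323 mod 21169 = 19568. x_0 is neither 1 nor 21168, so continue squaring. x_1 = 19568^2 mod 21169 = 1752. x_2 = 1752^2 mod 21169 = 21168. x_2 ≡ −1, so 10483 is not a witness.
No listed base is a witness for 21169.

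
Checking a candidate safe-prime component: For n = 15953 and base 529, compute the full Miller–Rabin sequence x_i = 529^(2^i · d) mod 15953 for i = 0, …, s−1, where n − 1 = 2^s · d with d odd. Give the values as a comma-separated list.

n − 1 = 15952 = 2^4 · 997, so s = 4 and d = 997.
x_0 = 529^997 mod 15953 = 6465.
x_1 = 6465^2 mod 15953 = 15318.
x_2 = 15318^2 mod 15953 = 4400.
x_3 = 4400^2 mod 15953 = 9011.

6465, 15318, 4400, 9011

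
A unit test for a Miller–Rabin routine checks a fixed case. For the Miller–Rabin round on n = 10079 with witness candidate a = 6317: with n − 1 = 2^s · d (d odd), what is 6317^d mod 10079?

10078

n − 1 = 10078 = 2^1 · 5039, so s = 1 and d = 5039.
6317^5039 mod 10079 = 10078.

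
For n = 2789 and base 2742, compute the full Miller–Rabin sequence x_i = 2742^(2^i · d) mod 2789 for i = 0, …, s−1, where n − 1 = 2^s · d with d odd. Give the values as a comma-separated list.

1, 1

n − 1 = 2788 = 2^2 · 697, so s = 2 and d = 697.
x_0 = 2742^697 mod 2789 = 1.
x_1 = 1^2 mod 2789 = 1.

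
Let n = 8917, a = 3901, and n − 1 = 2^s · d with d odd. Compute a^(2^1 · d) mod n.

n − 1 = 8916 = 2^2 · 2229, so s = 2 and d = 2229.
x_0 = 3901^2229 mod 8917 = 2489.
x_1 = 2489^2 mod 8917 = 6723.

6723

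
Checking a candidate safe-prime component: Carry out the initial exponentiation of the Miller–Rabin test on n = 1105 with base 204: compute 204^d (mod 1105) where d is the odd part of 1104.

n − 1 = 1104 = 2^4 · 69, so s = 4 and d = 69.
204^69 mod 1105 = 1054.

1054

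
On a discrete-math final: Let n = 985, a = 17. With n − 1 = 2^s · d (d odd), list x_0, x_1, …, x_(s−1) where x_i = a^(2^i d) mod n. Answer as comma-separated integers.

108, 829, 696

n − 1 = 984 = 2^3 · 123, so s = 3 and d = 123.
x_0 = 17^123 mod 985 = 108.
x_1 = 108^2 mod 985 = 829.
x_2 = 829^2 mod 985 = 696.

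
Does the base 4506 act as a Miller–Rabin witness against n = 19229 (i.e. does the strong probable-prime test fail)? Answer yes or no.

yes

n − 1 = 19228 = 2^2 · 4807, so s = 2 and d = 4807.
x_0 = 4506^4807 mod 19229 = 18261.
x_0 is neither 1 nor 19228, so continue squaring.
x_1 = 18261^2 mod 19229 = 14032.
Reached i = s−1 = 1 without hitting −1: 4506 is a Miller–Rabin witness and 19229 is composite.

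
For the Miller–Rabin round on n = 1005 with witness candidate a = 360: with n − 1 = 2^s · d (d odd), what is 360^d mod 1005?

600

n − 1 = 1004 = 2^2 · 251, so s = 2 and d = 251.
By repeated squaring, 360^251 ≡ 600 (mod 1005).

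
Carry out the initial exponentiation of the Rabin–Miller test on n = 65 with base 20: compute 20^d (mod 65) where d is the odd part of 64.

20

n − 1 = 64 = 2^6 · 1, so s = 6 and d = 1.
20^1 mod 65 = 20.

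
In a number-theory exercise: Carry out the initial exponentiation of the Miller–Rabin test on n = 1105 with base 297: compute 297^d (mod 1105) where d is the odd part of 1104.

502

n − 1 = 1104 = 2^4 · 69, so s = 4 and d = 69.
297^69 mod 1105 = 502.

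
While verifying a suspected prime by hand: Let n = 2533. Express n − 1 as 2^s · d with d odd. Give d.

Halving: 2532 → 1266 → 633; 633 is odd.
So 2532 = 2^2 · 633.

633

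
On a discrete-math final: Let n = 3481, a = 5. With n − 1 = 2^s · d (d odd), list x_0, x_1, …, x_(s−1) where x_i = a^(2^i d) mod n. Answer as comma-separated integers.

n − 1 = 3480 = 2^3 · 435, so s = 3 and d = 435.
x_0 = 5^435 mod 3481 = 2184.
x_1 = 2184^2 mod 3481 = 886.
x_2 = 886^2 mod 3481 = 1771.

2184, 886, 1771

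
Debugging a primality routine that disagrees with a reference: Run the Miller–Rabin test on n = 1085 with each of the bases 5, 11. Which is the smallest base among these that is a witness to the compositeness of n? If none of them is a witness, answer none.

n − 1 = 1084 = 2^2 · 271, so s = 2 and d = 271.
Base 5: x_0 = 5^271 mod 1085 = 5. x_0 is neither 1 nor 1084, so continue squaring. x_1 = 5^2 mod 1085 = 25. Reached i = s−1 = 1 without hitting −1: 5 is a Miller–Rabin witness and 1085 is composite.
Base 11: x_0 = 11^271 mod 1085 = 11. x_0 is neither 1 nor 1084, so continue squaring. x_1 = 11^2 mod 1085 = 121. Reached i = s−1 = 1 without hitting −1: 11 is a Miller–Rabin witness and 1085 is composite.
The smallest witness among the given bases is 5.

5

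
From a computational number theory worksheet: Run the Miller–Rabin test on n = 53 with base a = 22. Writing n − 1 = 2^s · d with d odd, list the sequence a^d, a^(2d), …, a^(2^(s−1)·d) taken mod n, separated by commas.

n − 1 = 52 = 2^2 · 13, so s = 2 and d = 13.
x_0 = 22^13 mod 53 = 23.
x_1 = 23^2 mod 53 = 52.

23, 52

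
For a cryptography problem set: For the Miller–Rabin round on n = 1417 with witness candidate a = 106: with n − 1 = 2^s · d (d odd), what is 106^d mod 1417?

616

n − 1 = 1416 = 2^3 · 177, so s = 3 and d = 177.
Repeated squaring mod 1417: 106^1 ≡ 106, 106^2 ≡ 1317, 106^4 ≡ 81, 106^8 ≡ 893, 106^16 ≡ 1095, 106^32 ≡ 243, 106^64 ≡ 952, 106^128 ≡ 841.
177 = 128 + 32 + 16 + 1, so 106^177 ≡ 841·243·1095·106 ≡ 616 (mod 1417).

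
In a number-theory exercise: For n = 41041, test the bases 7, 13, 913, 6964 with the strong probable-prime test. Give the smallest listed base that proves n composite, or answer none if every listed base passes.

n − 1 = 41040 = 2^4 · 2565, so s = 4 and d = 2565.
Base 7: x_0 = 7^2565 mod 41041 = 1022. x_0 is neither 1 nor 41040, so continue squaring. x_1 = 1022^2 mod 41041 = 18459. x_2 = 18459^2 mod 41041 = 12299. x_3 = 12299^2 mod 41041 = 29316. Reached i = s−1 = 3 without hitting −1: 7 is a Miller–Rabin witness and 41041 is composite.
Base 13: x_0 = 13^2565 mod 41041 = 1924. x_0 is neither 1 nor 41040, so continue squaring. x_1 = 1924^2 mod 41041 = 8086. x_2 = 8086^2 mod 41041 = 5083. x_3 = 5083^2 mod 41041 = 22100. Reached i = s−1 = 3 without hitting −1: 13 is a Miller–Rabin witness and 41041 is composite.
Base 913: x_0 = 913^2565 mod 41041 = 12221. x_0 is neither 1 nor 41040, so continue squaring. x_1 = 12221^2 mod 41041 = 4642. x_2 = 4642^2 mod 41041 = 1639. x_3 = 1639^2 mod 41041 = 18656. Reached i = s−1 = 3 without hitting −1: 913 is a Miller–Rabin witness and 41041 is composite.
Base 6964: x_0 = 6964^2565 mod 41041 = 25598. x_0 is neither 1 nor 41040, so continue squaring. x_1 = 25598^2 mod 41041 = 38039. x_2 = 38039^2 mod 41041 = 24025. x_3 = 24025^2 mod 41041 = 1. x_3 = 1 but x_2 ≠ ±1, a nontrivial square root of 1 — 6964 is a witness and 41041 is composite.
The smallest witness among the given bases is 7.

7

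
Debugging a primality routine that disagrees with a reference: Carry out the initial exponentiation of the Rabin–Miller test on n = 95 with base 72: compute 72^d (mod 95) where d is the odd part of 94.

3

n − 1 = 94 = 2^1 · 47, so s = 1 and d = 47.
Repeated squaring mod 95: 72^1 ≡ 72, 72^2 ≡ 54, 72^4 ≡ 66, 72^8 ≡ 81, 72^16 ≡ 6, 72^32 ≡ 36.
47 = 32 + 8 + 4 + 2 + 1, so 72^47 ≡ 36·81·66·54·72 ≡ 3 (mod 95).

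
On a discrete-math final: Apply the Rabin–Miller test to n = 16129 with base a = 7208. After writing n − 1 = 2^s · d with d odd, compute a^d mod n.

5968

n − 1 = 16128 = 2^8 · 63, so s = 8 and d = 63.
7208^63 mod 16129 = 5968.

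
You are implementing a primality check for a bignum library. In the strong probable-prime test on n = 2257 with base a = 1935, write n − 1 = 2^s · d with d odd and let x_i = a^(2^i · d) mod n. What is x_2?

n − 1 = 2256 = 2^4 · 141, so s = 4 and d = 141.
Repeated squaring mod 2257: 1935^1 ≡ 1935, 1935^2 ≡ 2119, 1935^4 ≡ 988, 1935^8 ≡ 1120, 1935^16 ≡ 1765, 1935^32 ≡ 565, 1935^64 ≡ 988, 1935^128 ≡ 1120.
141 = 128 + 8 + 4 + 1, so 1935^141 ≡ 1120·1120·988·1935 ≡ 2219 (mod 2257).
x_0 = 2219.
x_1 = 2219^2 mod 2257 = 1444.
x_2 = 1444^2 mod 2257 = 1925.

1925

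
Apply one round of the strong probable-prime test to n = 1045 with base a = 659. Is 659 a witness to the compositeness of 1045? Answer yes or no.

no

n − 1 = 1044 = 2^2 · 261, so s = 2 and d = 261.
x_0 = 659^261 mod 1045 = 1044.
x_0 = 1044 ≡ −1, so 659 is not a witness.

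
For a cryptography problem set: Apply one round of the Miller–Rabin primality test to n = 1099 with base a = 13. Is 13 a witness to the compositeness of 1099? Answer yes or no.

n − 1 = 1098 = 2^1 · 549, so s = 1 and d = 549.
x_0 = 13^549 mod 1099 = 1098.
x_0 = 1098 ≡ −1, so 13 is not a witness.

no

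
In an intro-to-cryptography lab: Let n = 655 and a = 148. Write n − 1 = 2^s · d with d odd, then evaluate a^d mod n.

n − 1 = 654 = 2^1 · 327, so s = 1 and d = 327.
148^327 mod 655 = 497.

497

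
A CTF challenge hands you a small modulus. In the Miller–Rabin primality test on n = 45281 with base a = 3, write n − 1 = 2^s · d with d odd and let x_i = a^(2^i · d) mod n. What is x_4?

n − 1 = 45280 = 2^5 · 1415, so s = 5 and d = 1415.
x_0 = 3^1415 mod 45281 = 34317.
x_1 = 34317^2 mod 45281 = 33522.
x_2 = 33522^2 mod 45281 = 31188.
x_3 = 31188^2 mod 45281 = 10183.
x_4 = 10183^2 mod 45281 = 45280.

45280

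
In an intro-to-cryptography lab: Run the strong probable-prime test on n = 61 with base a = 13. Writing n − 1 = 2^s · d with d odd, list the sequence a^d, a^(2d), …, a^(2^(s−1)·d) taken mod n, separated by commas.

1, 1

n − 1 = 60 = 2^2 · 15, so s = 2 and d = 15.
x_0 = 13^15 mod 61 = 1.
x_1 = 1^2 mod 61 = 1.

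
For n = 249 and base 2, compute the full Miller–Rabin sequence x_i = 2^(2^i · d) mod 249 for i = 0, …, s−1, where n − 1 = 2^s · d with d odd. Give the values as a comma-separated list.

80, 175, 247

n − 1 = 248 = 2^3 · 31, so s = 3 and d = 31.
x_0 = 2^31 mod 249 = 80.
x_1 = 80^2 mod 249 = 175.
x_2 = 175^2 mod 249 = 247.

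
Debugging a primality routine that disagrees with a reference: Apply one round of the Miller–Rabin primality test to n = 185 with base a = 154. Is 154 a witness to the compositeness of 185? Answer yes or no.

n − 1 = 184 = 2^3 · 23, so s = 3 and d = 23.
x_0 = 154^23 mod 185 = 179.
x_0 is neither 1 nor 184, so continue squaring.
x_1 = 179^2 mod 185 = 36.
x_2 = 36^2 mod 185 = 1.
x_2 = 1 but x_1 ≠ ±1, a nontrivial square root of 1 — 154 is a witness and 185 is composite.

yes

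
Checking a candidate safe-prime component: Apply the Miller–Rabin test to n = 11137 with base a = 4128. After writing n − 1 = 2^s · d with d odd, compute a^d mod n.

4171

n − 1 = 11136 = 2^7 · 87, so s = 7 and d = 87.
Repeated squaring mod 11137: 4128^1 ≡ 4128, 4128^2 ≡ 774, 4128^4 ≡ 8815, 4128^8 ≡ 1376, 4128^16 ≡ 86, 4128^32 ≡ 7396, 4128^64 ≡ 7009.
87 = 64 + 16 + 4 + 2 + 1, so 4128^87 ≡ 7009·86·8815·774·4128 ≡ 4171 (mod 11137).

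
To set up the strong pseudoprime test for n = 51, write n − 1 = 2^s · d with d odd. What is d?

25

Halving: 50 → 25; 25 is odd.
So 50 = 2^1 · 25.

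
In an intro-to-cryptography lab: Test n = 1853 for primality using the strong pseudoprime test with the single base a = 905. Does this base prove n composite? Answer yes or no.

n − 1 = 1852 = 2^2 · 463, so s = 2 and d = 463.
x_0 = 905^463 mod 1853 = 948.
x_0 is neither 1 nor 1852, so continue squaring.
x_1 = 948^2 mod 1853 = 1852.
x_1 ≡ −1, so 905 is not a witness.

no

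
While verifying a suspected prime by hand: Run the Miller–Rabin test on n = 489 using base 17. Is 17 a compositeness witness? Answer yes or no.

n − 1 = 488 = 2^3 · 61, so s = 3 and d = 61.
x_0 = 17^61 mod 489 = 191.
x_0 is neither 1 nor 488, so continue squaring.
x_1 = 191^2 mod 489 = 295.
x_2 = 295^2 mod 489 = 472.
Reached i = s−1 = 2 without hitting −1: 17 is a Miller–Rabin witness and 489 is composite.

yes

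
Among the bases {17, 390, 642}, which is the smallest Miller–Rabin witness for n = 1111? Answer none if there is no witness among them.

none

n − 1 = 1110 = 2^1 · 555, so s = 1 and d = 555.
Base 17: x_0 = 17^555 mod 1111 = 1110. x_0 = 1110 ≡ −1, so 17 is not a witness.
Base 390: x_0 = 390^555 mod 1111 = 1. x_0 = 1, so 390 is not a witness.
Base 642: x_0 = 642^555 mod 1111 = 1. x_0 = 1, so 642 is not a witness.
No listed base is a witness for 1111.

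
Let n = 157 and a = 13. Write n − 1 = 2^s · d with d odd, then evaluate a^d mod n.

156

n − 1 = 156 = 2^2 · 39, so s = 2 and d = 39.
13^39 mod 157 = 156.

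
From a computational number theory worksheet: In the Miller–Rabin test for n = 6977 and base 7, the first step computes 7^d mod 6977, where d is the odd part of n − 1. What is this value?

n − 1 = 6976 = 2^6 · 109, so s = 6 and d = 109.
7^109 mod 6977 = 6249.

6249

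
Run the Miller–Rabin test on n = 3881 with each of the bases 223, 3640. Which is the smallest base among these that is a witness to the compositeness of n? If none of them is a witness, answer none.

none

n − 1 = 3880 = 2^3 · 485, so s = 3 and d = 485.
Base 223: x_0 = 223^485 mod 3881 = 977. x_0 is neither 1 nor 3880, so continue squaring. x_1 = 977^2 mod 3881 = 3684. x_2 = 3684^2 mod 3881 = 3880. x_2 ≡ −1, so 223 is not a witness.
Base 3640: x_0 = 3640^485 mod 3881 = 1. x_0 = 1, so 3640 is not a witness.
No listed base is a witness for 3881.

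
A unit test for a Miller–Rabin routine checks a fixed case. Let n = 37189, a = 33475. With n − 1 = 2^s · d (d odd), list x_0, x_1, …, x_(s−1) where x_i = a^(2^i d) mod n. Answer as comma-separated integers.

4502, 37188

n − 1 = 37188 = 2^2 · 9297, so s = 2 and d = 9297.
x_0 = 33475^9297 mod 37189 = 4502.
x_1 = 4502^2 mod 37189 = 37188.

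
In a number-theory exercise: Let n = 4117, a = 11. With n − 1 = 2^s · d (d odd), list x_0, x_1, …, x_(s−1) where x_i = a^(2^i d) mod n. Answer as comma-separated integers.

n − 1 = 4116 = 2^2 · 1029, so s = 2 and d = 1029.
x_0 = 11^1029 mod 4117 = 4108.
x_1 = 4108^2 mod 4117 = 81.

4108, 81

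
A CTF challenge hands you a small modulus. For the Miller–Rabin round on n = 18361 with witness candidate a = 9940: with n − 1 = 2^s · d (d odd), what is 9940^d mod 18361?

16898

n − 1 = 18360 = 2^3 · 2295, so s = 3 and d = 2295.
9940^2295 mod 18361 = 16898.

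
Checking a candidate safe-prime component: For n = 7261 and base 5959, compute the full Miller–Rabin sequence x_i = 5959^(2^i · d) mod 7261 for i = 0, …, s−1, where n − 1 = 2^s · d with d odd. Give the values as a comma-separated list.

n − 1 = 7260 = 2^2 · 1815, so s = 2 and d = 1815.
x_0 = 5959^1815 mod 7261 = 6072.
x_1 = 6072^2 mod 7261 = 5087.

6072, 5087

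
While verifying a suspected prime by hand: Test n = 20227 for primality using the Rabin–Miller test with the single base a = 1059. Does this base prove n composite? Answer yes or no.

yes

n − 1 = 20226 = 2^1 · 10113, so s = 1 and d = 10113.
x_0 = 1059^10113 mod 20227 = 16766.
x_0 ∉ {1, 20226} and s = 1, so 1059 is a Miller–Rabin witness and 20227 is composite.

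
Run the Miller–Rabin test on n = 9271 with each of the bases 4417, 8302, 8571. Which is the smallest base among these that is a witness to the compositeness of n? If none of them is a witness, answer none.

n − 1 = 9270 = 2^1 · 4635, so s = 1 and d = 4635.
Base 4417: x_0 = 4417^4635 mod 9271 = 1. x_0 = 1, so 4417 is not a witness.
Base 8302: x_0 = 8302^4635 mod 9271 = 6227. x_0 ∉ {1, 9270} and s = 1, so 8302 is a Miller–Rabin witness and 9271 is composite.
Base 8571: x_0 = 8571^4635 mod 9271 = 3056. x_0 ∉ {1, 9270} and s = 1, so 8571 is a Miller–Rabin witness and 9271 is composite.
The smallest witness among the given bases is 8302.

8302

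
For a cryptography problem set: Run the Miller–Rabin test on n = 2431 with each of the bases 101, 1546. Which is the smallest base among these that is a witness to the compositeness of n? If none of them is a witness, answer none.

none

n − 1 = 2430 = 2^1 · 1215, so s = 1 and d = 1215.
Base 101: x_0 = 101^1215 mod 2431 = 2430. x_0 = 2430 ≡ −1, so 101 is not a witness.
Base 1546: x_0 = 1546^1215 mod 2431 = 2430. x_0 = 2430 ≡ −1, so 1546 is not a witness.
No listed base is a witness for 2431.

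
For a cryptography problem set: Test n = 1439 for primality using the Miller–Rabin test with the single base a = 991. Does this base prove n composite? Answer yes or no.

no

n − 1 = 1438 = 2^1 · 719, so s = 1 and d = 719.
Repeated squaring mod 1439: 991^1 ≡ 991, 991^2 ≡ 683, 991^4 ≡ 253, 991^8 ≡ 693, 991^16 ≡ 1062, 991^32 ≡ 1107, 991^64 ≡ 860, 991^128 ≡ 1393, 991^256 ≡ 677, 991^512 ≡ 727.
719 = 512 + 128 + 64 + 8 + 4 + 2 + 1, so 991^719 ≡ 727·1393·860·693·253·683·991 ≡ 1 (mod 1439).
x_0 = 991^719 mod 1439 = 1.
x_0 = 1, so 991 is not a witness.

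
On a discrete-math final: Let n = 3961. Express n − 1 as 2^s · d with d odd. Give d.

495

Halving: 3960 → 1980 → 990 → 495; 495 is odd.
So 3960 = 2^3 · 495.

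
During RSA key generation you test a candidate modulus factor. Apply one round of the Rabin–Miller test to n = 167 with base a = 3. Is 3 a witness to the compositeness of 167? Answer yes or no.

no

n − 1 = 166 = 2^1 · 83, so s = 1 and d = 83.
x_0 = 3^83 mod 167 = 1.
x_0 = 1, so 3 is not a witness.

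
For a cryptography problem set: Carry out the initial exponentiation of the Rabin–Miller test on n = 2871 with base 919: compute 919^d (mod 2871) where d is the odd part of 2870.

2089

n − 1 = 2870 = 2^1 · 1435, so s = 1 and d = 1435.
919^1435 mod 2871 = 2089.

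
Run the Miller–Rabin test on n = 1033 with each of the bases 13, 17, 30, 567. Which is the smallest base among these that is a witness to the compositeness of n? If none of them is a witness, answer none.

n − 1 = 1032 = 2^3 · 129, so s = 3 and d = 129.
Base 13: x_0 = 13^129 mod 1033 = 802. x_0 is neither 1 nor 1032, so continue squaring. x_1 = 802^2 mod 1033 = 678. x_2 = 678^2 mod 1033 = 1032. x_2 ≡ −1, so 13 is not a witness.
Base 17: x_0 = 17^129 mod 1033 = 355. x_0 is neither 1 nor 1032, so continue squaring. x_1 = 355^2 mod 1033 = 1032. x_1 ≡ −1, so 17 is not a witness.
Base 30: x_0 = 30^129 mod 1033 = 398. x_0 is neither 1 nor 1032, so continue squaring. x_1 = 398^2 mod 1033 = 355. x_2 = 355^2 mod 1033 = 1032. x_2 ≡ −1, so 30 is not a witness.
Base 567: x_0 = 567^129 mod 1033 = 678. x_0 is neither 1 nor 1032, so continue squaring. x_1 = 678^2 mod 1033 = 1032. x_1 ≡ −1, so 567 is not a witness.
No listed base is a witness for 1033.

none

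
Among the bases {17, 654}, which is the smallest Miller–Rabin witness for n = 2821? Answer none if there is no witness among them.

n − 1 = 2820 = 2^2 · 705, so s = 2 and d = 705.
Base 17: x_0 = 17^705 mod 2821 = 2820. x_0 = 2820 ≡ −1, so 17 is not a witness.
Base 654: x_0 = 654^705 mod 2821 = 2820. x_0 = 2820 ≡ −1, so 654 is not a witness.
No listed base is a witness for 2821.

none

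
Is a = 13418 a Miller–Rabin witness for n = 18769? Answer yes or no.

n − 1 = 18768 = 2^4 · 1173, so s = 4 and d = 1173.
Repeated squaring mod 18769: 13418^1 ≡ 13418, 13418^2 ≡ 10476, 13418^4 ≡ 4233, 13418^8 ≡ 12663, 13418^16 ≡ 8002, 13418^32 ≡ 10945, 13418^64 ≡ 9267, 13418^128 ≡ 9114, 13418^256 ≡ 12171, 13418^512 ≡ 8293, 13418^1024 ≡ 4233.
1173 = 1024 + 128 + 16 + 4 + 1, so 13418^1173 ≡ 4233·9114·8002·4233·13418 ≡ 12156 (mod 18769).
x_0 = 13418^1173 mod 18769 = 12156.
x_0 is neither 1 nor 18768, so continue squaring.
x_1 = 12156^2 mod 18769 = 18768.
x_1 ≡ −1, so 13418 is not a witness.

no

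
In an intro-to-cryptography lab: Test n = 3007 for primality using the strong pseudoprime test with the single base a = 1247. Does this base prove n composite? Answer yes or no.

yes

n − 1 = 3006 = 2^1 · 1503, so s = 1 and d = 1503.
Repeated squaring mod 3007: 1247^1 ≡ 1247, 1247^2 ≡ 390, 1247^4 ≡ 1750, 1247^8 ≡ 1374, 1247^16 ≡ 2487, 1247^32 ≡ 2777, 1247^64 ≡ 1781, 1247^128 ≡ 2583, 1247^256 ≡ 2363, 1247^512 ≡ 2777, 1247^1024 ≡ 1781.
1503 = 1024 + 256 + 128 + 64 + 16 + 8 + 4 + 2 + 1, so 1247^1503 ≡ 1781·2363·2583·1781·2487·1374·1750·390·1247 ≡ 1986 (mod 3007).
x_0 = 1247^1503 mod 3007 = 1986.
x_0 ∉ {1, 3006} and s = 1, so 1247 is a Miller–Rabin witness and 3007 is composite.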